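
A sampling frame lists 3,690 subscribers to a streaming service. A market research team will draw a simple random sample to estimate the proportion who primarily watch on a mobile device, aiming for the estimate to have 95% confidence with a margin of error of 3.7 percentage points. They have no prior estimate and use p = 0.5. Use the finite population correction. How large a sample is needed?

590

For 95% confidence, z = 1.960.
Unadjusted: n₀ = 1.960² × 0.50 × 0.50 / 0.037² ≈ 701.53, so n₀ = 702.
Finite population correction with N = 3,690: n = n₀ / (1 + (n₀−1)/N) = 702 / (1 + 701/3690) = 702 / 1.1900 ≈ 589.93.
Rounding up, n = 590.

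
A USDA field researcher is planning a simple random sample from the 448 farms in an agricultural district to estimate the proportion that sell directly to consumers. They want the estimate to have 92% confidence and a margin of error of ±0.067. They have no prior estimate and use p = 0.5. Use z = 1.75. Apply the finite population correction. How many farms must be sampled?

124

Unadjusted: n₀ = 1.75² × 0.50 × 0.50 / 0.067² ≈ 170.56, so n₀ = 171.
Finite population correction with N = 448: n = n₀ / (1 + (n₀−1)/N) = 171 / (1 + 170/448) = 171 / 1.3795 ≈ 123.96.
Rounding up, n = 124.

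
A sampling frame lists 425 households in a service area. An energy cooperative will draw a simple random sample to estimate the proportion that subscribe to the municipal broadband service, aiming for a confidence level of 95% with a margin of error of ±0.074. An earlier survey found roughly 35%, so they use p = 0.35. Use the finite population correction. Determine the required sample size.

117

For 95% confidence, z = 1.96.
Unadjusted: n₀ = 1.96² × 0.35 × 0.65 / 0.074² ≈ 159.60, so n₀ = 160.
Finite population correction with N = 425: n = n₀ / (1 + (n₀−1)/N) = 160 / (1 + 159/425) = 160 / 1.3741 ≈ 116.44.
Rounding up, n = 117.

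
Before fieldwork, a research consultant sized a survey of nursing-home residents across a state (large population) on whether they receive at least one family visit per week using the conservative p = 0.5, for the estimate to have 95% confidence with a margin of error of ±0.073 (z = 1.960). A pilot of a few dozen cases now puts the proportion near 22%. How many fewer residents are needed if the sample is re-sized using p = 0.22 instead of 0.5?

Conservative (p = 0.5): n = 1.960² × 0.25 / 0.073² ≈ 180.22 → 181.
Using p = 0.22: p(1−p) = 0.1716, so n = 1.960² × 0.1716 / 0.073² ≈ 123.70 → 124.
Reduction: 181 − 124 = 57.

57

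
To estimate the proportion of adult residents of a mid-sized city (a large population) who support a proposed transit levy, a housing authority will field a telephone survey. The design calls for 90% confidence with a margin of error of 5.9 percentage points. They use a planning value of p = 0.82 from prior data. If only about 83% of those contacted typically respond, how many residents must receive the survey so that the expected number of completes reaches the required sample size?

For 90% confidence, z = 1.645.
Completed interviews needed: n₀ = 1.645² × 0.1476 / 0.059² ≈ 114.74 → 115.
At an 83% response rate, contacts needed = 115 / 0.83 ≈ 138.55 → 139.

139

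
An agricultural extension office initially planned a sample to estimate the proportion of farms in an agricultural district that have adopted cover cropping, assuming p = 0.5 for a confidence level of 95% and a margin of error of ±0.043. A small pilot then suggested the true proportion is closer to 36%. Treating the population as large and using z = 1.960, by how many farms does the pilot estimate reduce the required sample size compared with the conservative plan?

41

Conservative (p = 0.5): n = 1.960² × 0.25 / 0.043² ≈ 519.42 → 520.
Using p = 0.36: p(1−p) = 0.2304, so n = 1.960² × 0.2304 / 0.043² ≈ 478.69 → 479.
Reduction: 520 − 479 = 41.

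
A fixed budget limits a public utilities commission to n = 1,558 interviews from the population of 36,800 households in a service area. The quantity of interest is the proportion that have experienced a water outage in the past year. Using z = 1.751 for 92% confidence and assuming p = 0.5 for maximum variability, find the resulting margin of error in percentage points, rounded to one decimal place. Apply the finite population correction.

Finite-population factor: (N−n)/(N−1) = (36800−1558)/(36800−1) = 0.9577.
SE(p̂) = √[p(1−p)/n · (N−n)/(N−1)] = √[0.2500/1558 × 0.9577] = 0.01240.
E = z × SE = 1.751 × 0.01240 = 0.02171 ≈ 2.2 percentage points.

2.2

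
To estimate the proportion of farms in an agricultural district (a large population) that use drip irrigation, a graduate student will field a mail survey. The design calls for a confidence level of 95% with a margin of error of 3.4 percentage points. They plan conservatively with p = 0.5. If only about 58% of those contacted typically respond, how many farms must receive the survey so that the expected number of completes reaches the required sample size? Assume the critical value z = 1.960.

Completed interviews needed: n₀ = 1.960² × 0.2500 / 0.034² ≈ 830.80 → 831.
At a 58% response rate, contacts needed = 831 / 0.58 ≈ 1432.76 → 1433.

1433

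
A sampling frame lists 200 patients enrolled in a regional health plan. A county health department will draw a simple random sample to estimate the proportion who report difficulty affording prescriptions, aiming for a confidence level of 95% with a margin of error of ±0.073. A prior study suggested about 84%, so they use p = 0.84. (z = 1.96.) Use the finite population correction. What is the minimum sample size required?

Unadjusted: n₀ = 1.96² × 0.84 × 0.16 / 0.073² ≈ 96.89, so n₀ = 97.
Finite population correction with N = 200: n = n₀ / (1 + (n₀−1)/N) = 97 / (1 + 96/200) = 97 / 1.4800 ≈ 65.54.
Rounding up, n = 66.

66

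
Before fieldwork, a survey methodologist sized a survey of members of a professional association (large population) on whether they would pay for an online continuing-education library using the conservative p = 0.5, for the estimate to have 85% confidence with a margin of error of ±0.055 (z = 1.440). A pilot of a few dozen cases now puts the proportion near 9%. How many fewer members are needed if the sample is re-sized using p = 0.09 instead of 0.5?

115

Conservative (p = 0.5): n = 1.440² × 0.25 / 0.055² ≈ 171.37 → 172.
Using p = 0.09: p(1−p) = 0.0819, so n = 1.440² × 0.0819 / 0.055² ≈ 56.14 → 57.
Reduction: 172 − 57 = 115.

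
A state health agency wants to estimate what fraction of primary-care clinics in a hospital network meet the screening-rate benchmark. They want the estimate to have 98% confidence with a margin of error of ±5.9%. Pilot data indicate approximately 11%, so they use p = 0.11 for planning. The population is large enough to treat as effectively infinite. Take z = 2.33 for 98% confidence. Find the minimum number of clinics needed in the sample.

153

With p = 0.11, p(1−p) = 0.0979.
n = z²·p(1−p)/E² = 2.33² × 0.0979 / 0.059² = 5.4289 × 0.0979 / 0.003481 ≈ 152.68.
Rounding up gives n = 153.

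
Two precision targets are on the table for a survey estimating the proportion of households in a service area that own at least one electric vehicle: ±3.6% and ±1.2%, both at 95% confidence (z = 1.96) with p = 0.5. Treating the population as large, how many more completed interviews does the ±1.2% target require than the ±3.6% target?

5928

At ±3.6%: n = 1.96² × 0.2500 / 0.036² ≈ 741.05 → 742.
At ±1.2%: n = 1.96² × 0.2500 / 0.012² ≈ 6669.44 → 6670.
Additional respondents: 6670 − 742 = 5928.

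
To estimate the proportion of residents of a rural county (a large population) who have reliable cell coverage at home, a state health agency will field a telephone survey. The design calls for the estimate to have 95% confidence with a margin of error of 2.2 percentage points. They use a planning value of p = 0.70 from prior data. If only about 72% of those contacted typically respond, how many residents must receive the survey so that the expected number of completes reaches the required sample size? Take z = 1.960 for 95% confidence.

Completed interviews needed: n₀ = 1.960² × 0.2100 / 0.022² ≈ 1666.81 → 1667.
At a 72% response rate, contacts needed = 1667 / 0.72 ≈ 2315.28 → 2316.

2316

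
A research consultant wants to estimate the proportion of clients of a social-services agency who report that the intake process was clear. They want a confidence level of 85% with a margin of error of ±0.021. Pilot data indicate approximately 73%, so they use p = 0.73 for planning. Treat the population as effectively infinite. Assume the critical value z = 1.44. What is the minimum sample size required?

With p = 0.73, p(1−p) = 0.1971.
n = z²·p(1−p)/E² = 1.44² × 0.1971 / 0.021² = 2.0736 × 0.1971 / 0.000441 ≈ 926.77.
Rounding up gives n = 927.

927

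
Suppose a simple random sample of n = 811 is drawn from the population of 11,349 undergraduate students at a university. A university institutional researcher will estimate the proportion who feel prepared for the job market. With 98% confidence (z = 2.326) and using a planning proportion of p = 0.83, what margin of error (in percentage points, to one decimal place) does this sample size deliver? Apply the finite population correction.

Finite-population factor: (N−n)/(N−1) = (11349−811)/(11349−1) = 0.9286.
SE(p̂) = √[p(1−p)/n · (N−n)/(N−1)] = √[0.1411/811 × 0.9286] = 0.01271.
E = z × SE = 2.326 × 0.01271 = 0.02957 ≈ 3.0 percentage points.

3.0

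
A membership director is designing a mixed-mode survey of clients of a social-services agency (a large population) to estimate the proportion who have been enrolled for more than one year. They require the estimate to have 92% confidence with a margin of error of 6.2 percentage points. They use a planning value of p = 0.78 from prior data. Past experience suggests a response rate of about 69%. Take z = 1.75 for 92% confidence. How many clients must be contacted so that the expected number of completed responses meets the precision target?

Completed interviews needed: n₀ = 1.75² × 0.1716 / 0.062² ≈ 136.71 → 137.
At a 69% response rate, contacts needed = 137 / 0.69 ≈ 198.55 → 199.

199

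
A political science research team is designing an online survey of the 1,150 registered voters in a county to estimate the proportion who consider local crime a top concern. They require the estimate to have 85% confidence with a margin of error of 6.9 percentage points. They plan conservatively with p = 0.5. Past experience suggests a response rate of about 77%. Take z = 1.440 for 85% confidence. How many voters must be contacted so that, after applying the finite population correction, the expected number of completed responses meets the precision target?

Completed interviews needed (unadjusted): n₀ = 1.440² × 0.2500 / 0.069² ≈ 108.88 → 109.
FPC for N = 1,150: n = 109 / (1 + 108/1150) = 109 / 1.0939 ≈ 99.64 → 100.
At a 77% response rate, contacts needed = 100 / 0.77 ≈ 129.87 → 130.

130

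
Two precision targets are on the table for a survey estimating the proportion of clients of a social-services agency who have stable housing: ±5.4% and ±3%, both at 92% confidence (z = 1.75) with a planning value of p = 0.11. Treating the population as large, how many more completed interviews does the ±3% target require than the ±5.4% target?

At ±5.4%: n = 1.75² × 0.0979 / 0.054² ≈ 102.82 → 103.
At ±3%: n = 1.75² × 0.0979 / 0.030² ≈ 333.13 → 334.
Additional respondents: 334 − 103 = 231.

231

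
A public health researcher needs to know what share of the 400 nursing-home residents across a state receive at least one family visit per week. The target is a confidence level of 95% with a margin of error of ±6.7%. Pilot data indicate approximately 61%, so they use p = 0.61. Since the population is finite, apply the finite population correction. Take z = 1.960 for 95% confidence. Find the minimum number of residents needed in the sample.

136

Unadjusted: n₀ = 1.960² × 0.61 × 0.39 / 0.067² ≈ 203.59, so n₀ = 204.
Finite population correction with N = 400: n = n₀ / (1 + (n₀−1)/N) = 204 / (1 + 203/400) = 204 / 1.5075 ≈ 135.32.
Rounding up, n = 136.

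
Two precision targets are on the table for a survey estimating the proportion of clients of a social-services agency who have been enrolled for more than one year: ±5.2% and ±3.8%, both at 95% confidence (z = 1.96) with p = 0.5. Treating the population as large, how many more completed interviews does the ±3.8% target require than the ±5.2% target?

At ±5.2%: n = 1.96² × 0.2500 / 0.052² ≈ 355.18 → 356.
At ±3.8%: n = 1.96² × 0.2500 / 0.038² ≈ 665.10 → 666.
Additional respondents: 666 − 356 = 310.

310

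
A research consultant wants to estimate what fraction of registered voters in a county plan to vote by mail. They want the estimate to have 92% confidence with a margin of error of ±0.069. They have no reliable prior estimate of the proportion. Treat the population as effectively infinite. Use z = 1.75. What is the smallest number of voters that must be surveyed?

161

With no prior estimate, use p = 0.5, giving p(1−p) = 0.25.
n = z²·p(1−p)/E² = 1.75² × 0.2500 / 0.069² = 3.0625 × 0.2500 / 0.004761 ≈ 160.81.
Rounding up gives n = 161.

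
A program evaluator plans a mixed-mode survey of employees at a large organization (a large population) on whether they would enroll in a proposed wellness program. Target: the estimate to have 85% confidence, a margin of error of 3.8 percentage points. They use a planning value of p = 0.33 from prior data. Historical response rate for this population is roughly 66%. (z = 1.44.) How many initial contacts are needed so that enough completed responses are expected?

482

Completed interviews needed: n₀ = 1.44² × 0.2211 / 0.038² ≈ 317.50 → 318.
At a 66% response rate, contacts needed = 318 / 0.66 ≈ 481.82 → 482.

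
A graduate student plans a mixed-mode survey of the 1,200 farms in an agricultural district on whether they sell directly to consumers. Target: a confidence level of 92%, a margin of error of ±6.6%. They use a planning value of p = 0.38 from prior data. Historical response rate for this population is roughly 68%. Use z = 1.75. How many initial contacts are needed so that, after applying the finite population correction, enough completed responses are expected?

215

Completed interviews needed (unadjusted): n₀ = 1.75² × 0.2356 / 0.066² ≈ 165.64 → 166.
FPC for N = 1,200: n = 166 / (1 + 165/1200) = 166 / 1.1375 ≈ 145.93 → 146.
At a 68% response rate, contacts needed = 146 / 0.68 ≈ 214.71 → 215.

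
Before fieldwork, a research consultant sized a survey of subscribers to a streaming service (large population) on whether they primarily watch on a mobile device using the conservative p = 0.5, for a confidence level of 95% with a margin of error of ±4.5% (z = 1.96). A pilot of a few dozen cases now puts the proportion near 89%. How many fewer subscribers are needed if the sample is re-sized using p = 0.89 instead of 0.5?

Conservative (p = 0.5): n = 1.96² × 0.25 / 0.045² ≈ 474.27 → 475.
Using p = 0.89: p(1−p) = 0.0979, so n = 1.96² × 0.0979 / 0.045² ≈ 185.72 → 186.
Reduction: 475 − 186 = 289.

289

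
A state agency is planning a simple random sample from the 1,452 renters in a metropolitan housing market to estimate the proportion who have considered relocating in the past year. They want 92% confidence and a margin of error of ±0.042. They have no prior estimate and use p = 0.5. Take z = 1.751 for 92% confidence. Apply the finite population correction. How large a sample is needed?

335

Unadjusted: n₀ = 1.751² × 0.50 × 0.50 / 0.042² ≈ 434.52, so n₀ = 435.
Finite population correction with N = 1,452: n = n₀ / (1 + (n₀−1)/N) = 435 / (1 + 434/1452) = 435 / 1.2989 ≈ 334.90.
Rounding up, n = 335.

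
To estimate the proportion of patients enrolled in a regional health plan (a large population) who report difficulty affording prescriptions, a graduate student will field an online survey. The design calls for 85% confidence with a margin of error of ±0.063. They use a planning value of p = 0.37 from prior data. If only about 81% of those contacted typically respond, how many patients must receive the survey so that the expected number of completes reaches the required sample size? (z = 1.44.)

151

Completed interviews needed: n₀ = 1.44² × 0.2331 / 0.063² ≈ 121.78 → 122.
At an 81% response rate, contacts needed = 122 / 0.81 ≈ 150.62 → 151.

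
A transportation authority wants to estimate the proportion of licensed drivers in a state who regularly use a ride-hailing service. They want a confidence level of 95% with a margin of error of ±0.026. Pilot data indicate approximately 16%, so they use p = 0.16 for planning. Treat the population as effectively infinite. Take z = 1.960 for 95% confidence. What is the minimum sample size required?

764

With p = 0.16, p(1−p) = 0.1344.
n = z²·p(1−p)/E² = 1.960² × 0.1344 / 0.026² = 3.8416 × 0.1344 / 0.000676 ≈ 763.77.
Rounding up gives n = 764.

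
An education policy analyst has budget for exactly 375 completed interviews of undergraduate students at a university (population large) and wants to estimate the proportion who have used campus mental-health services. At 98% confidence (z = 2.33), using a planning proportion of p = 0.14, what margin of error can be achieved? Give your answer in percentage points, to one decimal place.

SE(p̂) = √[p(1−p)/n] = √[0.1204/375] = 0.01792.
E = z × SE = 2.33 × 0.01792 = 0.04175, or 4.2 percentage points.

4.2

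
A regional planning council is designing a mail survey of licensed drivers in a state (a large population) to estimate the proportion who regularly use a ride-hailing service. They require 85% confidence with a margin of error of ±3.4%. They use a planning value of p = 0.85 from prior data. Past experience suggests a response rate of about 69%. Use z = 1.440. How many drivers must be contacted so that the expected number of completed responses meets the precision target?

332

Completed interviews needed: n₀ = 1.440² × 0.1275 / 0.034² ≈ 228.71 → 229.
At a 69% response rate, contacts needed = 229 / 0.69 ≈ 331.88 → 332.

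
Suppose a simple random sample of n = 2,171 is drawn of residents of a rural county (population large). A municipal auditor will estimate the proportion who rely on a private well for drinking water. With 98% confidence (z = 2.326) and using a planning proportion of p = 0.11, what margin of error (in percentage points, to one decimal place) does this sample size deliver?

SE(p̂) = √[p(1−p)/n] = √[0.0979/2171] = 0.00672.
E = z × SE = 2.326 × 0.00672 = 0.01562, or 1.6 percentage points.

1.6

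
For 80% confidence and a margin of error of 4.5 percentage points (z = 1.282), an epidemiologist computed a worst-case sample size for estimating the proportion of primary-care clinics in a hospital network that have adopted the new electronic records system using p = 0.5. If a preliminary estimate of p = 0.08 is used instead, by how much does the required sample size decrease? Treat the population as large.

143

Conservative (p = 0.5): n = 1.282² × 0.25 / 0.045² ≈ 202.90 → 203.
Using p = 0.08: p(1−p) = 0.0736, so n = 1.282² × 0.0736 / 0.045² ≈ 59.73 → 60.
Reduction: 203 − 60 = 143.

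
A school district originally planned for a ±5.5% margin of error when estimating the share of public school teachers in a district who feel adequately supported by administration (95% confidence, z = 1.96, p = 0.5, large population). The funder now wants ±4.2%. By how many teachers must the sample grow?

227

At ±5.5%: n = 1.96² × 0.2500 / 0.055² ≈ 317.49 → 318.
At ±4.2%: n = 1.96² × 0.2500 / 0.042² ≈ 544.44 → 545.
Additional respondents: 545 − 318 = 227.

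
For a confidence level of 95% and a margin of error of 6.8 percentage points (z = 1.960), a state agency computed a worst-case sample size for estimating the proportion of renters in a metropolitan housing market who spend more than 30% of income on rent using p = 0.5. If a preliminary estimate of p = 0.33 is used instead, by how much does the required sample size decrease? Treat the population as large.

Conservative (p = 0.5): n = 1.960² × 0.25 / 0.068² ≈ 207.70 → 208.
Using p = 0.33: p(1−p) = 0.2211, so n = 1.960² × 0.2211 / 0.068² ≈ 183.69 → 184.
Reduction: 208 − 184 = 24.

24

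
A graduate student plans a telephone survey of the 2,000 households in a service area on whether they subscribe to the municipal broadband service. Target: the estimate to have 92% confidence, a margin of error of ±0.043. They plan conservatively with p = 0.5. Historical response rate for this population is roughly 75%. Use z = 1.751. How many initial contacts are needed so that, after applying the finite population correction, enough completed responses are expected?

Completed interviews needed (unadjusted): n₀ = 1.751² × 0.2500 / 0.043² ≈ 414.55 → 415.
FPC for N = 2,000: n = 415 / (1 + 414/2000) = 415 / 1.2070 ≈ 343.83 → 344.
At a 75% response rate, contacts needed = 344 / 0.75 ≈ 458.67 → 459.

459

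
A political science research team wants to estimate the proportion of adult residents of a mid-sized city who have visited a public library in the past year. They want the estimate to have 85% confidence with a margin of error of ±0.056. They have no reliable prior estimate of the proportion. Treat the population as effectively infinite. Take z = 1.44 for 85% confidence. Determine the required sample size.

166

With no prior estimate, use p = 0.5, giving p(1−p) = 0.25.
n = z²·p(1−p)/E² = 1.44² × 0.2500 / 0.056² = 2.0736 × 0.2500 / 0.003136 ≈ 165.31.
Rounding up gives n = 166.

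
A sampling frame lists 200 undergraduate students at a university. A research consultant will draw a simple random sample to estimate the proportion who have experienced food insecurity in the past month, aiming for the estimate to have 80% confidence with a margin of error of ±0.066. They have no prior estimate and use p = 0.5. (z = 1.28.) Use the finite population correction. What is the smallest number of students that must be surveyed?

65

Unadjusted: n₀ = 1.28² × 0.50 × 0.50 / 0.066² ≈ 94.03, so n₀ = 95.
Finite population correction with N = 200: n = n₀ / (1 + (n₀−1)/N) = 95 / (1 + 94/200) = 95 / 1.4700 ≈ 64.63.
Rounding up, n = 65.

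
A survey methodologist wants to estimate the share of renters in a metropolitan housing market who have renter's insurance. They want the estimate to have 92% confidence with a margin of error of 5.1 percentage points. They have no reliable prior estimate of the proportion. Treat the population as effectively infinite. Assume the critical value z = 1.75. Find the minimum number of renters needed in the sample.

295

With no prior estimate, use p = 0.5, giving p(1−p) = 0.25.
n = z²·p(1−p)/E² = 1.75² × 0.2500 / 0.051² = 3.0625 × 0.2500 / 0.002601 ≈ 294.36.
Rounding up gives n = 295.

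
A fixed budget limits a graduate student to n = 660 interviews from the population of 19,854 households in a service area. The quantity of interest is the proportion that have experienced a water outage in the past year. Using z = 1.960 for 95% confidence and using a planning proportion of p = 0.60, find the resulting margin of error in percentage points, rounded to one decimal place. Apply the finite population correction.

3.7

Finite-population factor: (N−n)/(N−1) = (19854−660)/(19854−1) = 0.9668.
SE(p̂) = √[p(1−p)/n · (N−n)/(N−1)] = √[0.2400/660 × 0.9668] = 0.01875.
E = z × SE = 1.960 × 0.01875 = 0.03675 ≈ 3.7 percentage points.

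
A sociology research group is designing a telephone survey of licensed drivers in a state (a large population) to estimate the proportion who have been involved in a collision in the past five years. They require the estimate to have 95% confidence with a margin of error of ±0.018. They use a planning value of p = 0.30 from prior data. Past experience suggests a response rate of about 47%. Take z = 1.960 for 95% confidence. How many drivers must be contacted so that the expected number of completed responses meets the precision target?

Completed interviews needed: n₀ = 1.960² × 0.2100 / 0.018² ≈ 2489.93 → 2490.
At a 47% response rate, contacts needed = 2490 / 0.47 ≈ 5297.87 → 5298.

5298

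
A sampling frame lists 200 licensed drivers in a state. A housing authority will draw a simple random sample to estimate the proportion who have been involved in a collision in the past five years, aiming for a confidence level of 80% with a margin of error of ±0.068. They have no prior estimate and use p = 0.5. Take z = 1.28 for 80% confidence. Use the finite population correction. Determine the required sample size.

Unadjusted: n₀ = 1.28² × 0.50 × 0.50 / 0.068² ≈ 88.58, so n₀ = 89.
Finite population correction with N = 200: n = n₀ / (1 + (n₀−1)/N) = 89 / (1 + 88/200) = 89 / 1.4400 ≈ 61.81.
Rounding up, n = 62.

62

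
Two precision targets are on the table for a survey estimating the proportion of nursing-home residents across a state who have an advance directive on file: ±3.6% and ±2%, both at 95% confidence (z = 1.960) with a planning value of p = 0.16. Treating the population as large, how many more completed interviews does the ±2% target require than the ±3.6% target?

892

At ±3.6%: n = 1.960² × 0.1344 / 0.036² ≈ 398.39 → 399.
At ±2%: n = 1.960² × 0.1344 / 0.020² ≈ 1290.78 → 1291.
Additional respondents: 1291 − 399 = 892.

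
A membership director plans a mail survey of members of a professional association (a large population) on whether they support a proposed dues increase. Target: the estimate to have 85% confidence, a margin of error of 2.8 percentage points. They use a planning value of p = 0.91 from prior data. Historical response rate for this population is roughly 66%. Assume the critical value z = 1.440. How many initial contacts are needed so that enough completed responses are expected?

Completed interviews needed: n₀ = 1.440² × 0.0819 / 0.028² ≈ 216.62 → 217.
At a 66% response rate, contacts needed = 217 / 0.66 ≈ 328.79 → 329.

329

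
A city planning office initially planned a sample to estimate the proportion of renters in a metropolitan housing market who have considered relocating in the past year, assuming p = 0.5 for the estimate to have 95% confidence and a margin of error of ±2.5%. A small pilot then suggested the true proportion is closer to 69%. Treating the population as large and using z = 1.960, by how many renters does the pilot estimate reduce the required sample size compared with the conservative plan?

Conservative (p = 0.5): n = 1.960² × 0.25 / 0.025² ≈ 1536.64 → 1537.
Using p = 0.69: p(1−p) = 0.2139, so n = 1.960² × 0.2139 / 0.025² ≈ 1314.75 → 1315.
Reduction: 1537 − 1315 = 222.

222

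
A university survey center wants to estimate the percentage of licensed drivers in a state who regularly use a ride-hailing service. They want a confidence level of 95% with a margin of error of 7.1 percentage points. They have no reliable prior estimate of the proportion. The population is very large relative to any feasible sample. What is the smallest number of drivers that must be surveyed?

For 95% confidence, z = 1.960.
With no prior estimate, use p = 0.5, giving p(1−p) = 0.25.
n = z²·p(1−p)/E² = 1.960² × 0.2500 / 0.071² = 3.8416 × 0.2500 / 0.005041 ≈ 190.52.
Rounding up gives n = 191.

191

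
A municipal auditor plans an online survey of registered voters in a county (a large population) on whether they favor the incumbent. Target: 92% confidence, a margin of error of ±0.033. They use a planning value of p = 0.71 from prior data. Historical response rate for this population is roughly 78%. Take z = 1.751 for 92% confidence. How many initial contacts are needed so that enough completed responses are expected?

Completed interviews needed: n₀ = 1.751² × 0.2059 / 0.033² ≈ 579.70 → 580.
At a 78% response rate, contacts needed = 580 / 0.78 ≈ 743.59 → 744.

744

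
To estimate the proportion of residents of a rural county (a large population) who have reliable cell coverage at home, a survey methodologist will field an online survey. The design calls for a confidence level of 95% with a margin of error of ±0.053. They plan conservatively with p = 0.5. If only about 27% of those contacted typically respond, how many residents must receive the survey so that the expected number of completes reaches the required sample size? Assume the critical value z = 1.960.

1267

Completed interviews needed: n₀ = 1.960² × 0.2500 / 0.053² ≈ 341.90 → 342.
At a 27% response rate, contacts needed = 342 / 0.27 ≈ 1266.67 → 1267.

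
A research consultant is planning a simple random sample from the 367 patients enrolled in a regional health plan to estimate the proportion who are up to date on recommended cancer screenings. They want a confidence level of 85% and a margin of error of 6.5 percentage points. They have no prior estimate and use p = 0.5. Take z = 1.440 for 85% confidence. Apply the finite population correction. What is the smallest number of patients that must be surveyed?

93

Unadjusted: n₀ = 1.440² × 0.50 × 0.50 / 0.065² ≈ 122.70, so n₀ = 123.
Finite population correction with N = 367: n = n₀ / (1 + (n₀−1)/N) = 123 / (1 + 122/367) = 123 / 1.3324 ≈ 92.31.
Rounding up, n = 93.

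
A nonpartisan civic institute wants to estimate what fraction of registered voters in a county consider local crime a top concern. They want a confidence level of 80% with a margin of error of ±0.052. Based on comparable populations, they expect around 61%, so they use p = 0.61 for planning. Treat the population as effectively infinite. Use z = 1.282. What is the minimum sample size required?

145

With p = 0.61, p(1−p) = 0.2379.
n = z²·p(1−p)/E² = 1.282² × 0.2379 / 0.052² = 1.6435 × 0.2379 / 0.002704 ≈ 144.60.
Rounding up gives n = 145.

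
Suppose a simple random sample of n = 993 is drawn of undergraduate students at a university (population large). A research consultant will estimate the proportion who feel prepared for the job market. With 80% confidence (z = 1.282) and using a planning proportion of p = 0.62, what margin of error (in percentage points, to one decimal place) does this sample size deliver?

2.0

SE(p̂) = √[p(1−p)/n] = √[0.2356/993] = 0.01540.
E = z × SE = 1.282 × 0.01540 = 0.01975, or 2.0 percentage points.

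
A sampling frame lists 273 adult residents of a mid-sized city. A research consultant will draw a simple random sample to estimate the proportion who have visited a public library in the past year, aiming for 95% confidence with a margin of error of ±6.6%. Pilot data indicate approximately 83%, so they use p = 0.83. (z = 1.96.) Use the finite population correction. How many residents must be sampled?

86

Unadjusted: n₀ = 1.96² × 0.83 × 0.17 / 0.066² ≈ 124.44, so n₀ = 125.
Finite population correction with N = 273: n = n₀ / (1 + (n₀−1)/N) = 125 / (1 + 124/273) = 125 / 1.4542 ≈ 85.96.
Rounding up, n = 86.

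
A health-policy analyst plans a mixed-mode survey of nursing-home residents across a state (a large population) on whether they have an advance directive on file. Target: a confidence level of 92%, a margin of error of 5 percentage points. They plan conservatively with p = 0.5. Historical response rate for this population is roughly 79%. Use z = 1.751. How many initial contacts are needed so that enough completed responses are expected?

389

Completed interviews needed: n₀ = 1.751² × 0.2500 / 0.050² ≈ 306.60 → 307.
At a 79% response rate, contacts needed = 307 / 0.79 ≈ 388.61 → 389.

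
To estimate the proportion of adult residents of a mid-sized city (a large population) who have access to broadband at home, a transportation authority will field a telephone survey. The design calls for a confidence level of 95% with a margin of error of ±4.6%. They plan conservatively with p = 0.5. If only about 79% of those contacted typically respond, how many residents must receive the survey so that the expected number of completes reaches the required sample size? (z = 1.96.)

Completed interviews needed: n₀ = 1.96² × 0.2500 / 0.046² ≈ 453.88 → 454.
At a 79% response rate, contacts needed = 454 / 0.79 ≈ 574.68 → 575.

575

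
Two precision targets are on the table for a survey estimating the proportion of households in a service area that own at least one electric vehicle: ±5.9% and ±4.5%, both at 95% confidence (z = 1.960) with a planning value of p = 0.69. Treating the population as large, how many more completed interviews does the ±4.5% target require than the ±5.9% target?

At ±5.9%: n = 1.960² × 0.2139 / 0.059² ≈ 236.06 → 237.
At ±4.5%: n = 1.960² × 0.2139 / 0.045² ≈ 405.79 → 406.
Additional respondents: 406 − 237 = 169.

169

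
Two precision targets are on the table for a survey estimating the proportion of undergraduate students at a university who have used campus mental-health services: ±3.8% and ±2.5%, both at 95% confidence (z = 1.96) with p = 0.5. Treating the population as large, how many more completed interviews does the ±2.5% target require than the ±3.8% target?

At ±3.8%: n = 1.96² × 0.2500 / 0.038² ≈ 665.10 → 666.
At ±2.5%: n = 1.96² × 0.2500 / 0.025² ≈ 1536.64 → 1537.
Additional respondents: 1537 − 666 = 871.

871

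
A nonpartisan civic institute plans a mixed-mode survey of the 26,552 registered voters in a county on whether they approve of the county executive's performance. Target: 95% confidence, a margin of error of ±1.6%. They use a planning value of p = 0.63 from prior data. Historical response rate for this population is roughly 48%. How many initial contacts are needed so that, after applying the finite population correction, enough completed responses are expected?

6440

For 95% confidence, z = 1.96.
Completed interviews needed (unadjusted): n₀ = 1.96² × 0.2331 / 0.016² ≈ 3497.96 → 3498.
FPC for N = 26,552: n = 3498 / (1 + 3497/26552) = 3498 / 1.1317 ≈ 3090.91 → 3091.
At a 48% response rate, contacts needed = 3091 / 0.48 ≈ 6439.58 → 6440.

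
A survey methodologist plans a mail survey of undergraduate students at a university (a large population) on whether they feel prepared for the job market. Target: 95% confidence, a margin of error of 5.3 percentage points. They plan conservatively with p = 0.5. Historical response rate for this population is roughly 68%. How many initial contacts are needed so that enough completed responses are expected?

For 95% confidence, z = 1.96.
Completed interviews needed: n₀ = 1.96² × 0.2500 / 0.053² ≈ 341.90 → 342.
At a 68% response rate, contacts needed = 342 / 0.68 ≈ 502.94 → 503.

503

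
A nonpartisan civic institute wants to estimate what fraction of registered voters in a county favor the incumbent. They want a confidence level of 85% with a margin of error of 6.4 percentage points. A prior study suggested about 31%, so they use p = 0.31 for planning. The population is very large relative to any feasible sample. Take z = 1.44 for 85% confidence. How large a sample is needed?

109

With p = 0.31, p(1−p) = 0.2139.
n = z²·p(1−p)/E² = 1.44² × 0.2139 / 0.064² = 2.0736 × 0.2139 / 0.004096 ≈ 108.29.
Rounding up gives n = 109.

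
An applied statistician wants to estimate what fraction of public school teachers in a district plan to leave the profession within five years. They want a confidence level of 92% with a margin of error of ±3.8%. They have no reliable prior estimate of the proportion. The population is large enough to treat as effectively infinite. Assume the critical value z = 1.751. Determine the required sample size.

With no prior estimate, use p = 0.5, giving p(1−p) = 0.25.
n = z²·p(1−p)/E² = 1.751² × 0.2500 / 0.038² = 3.0660 × 0.2500 / 0.001444 ≈ 530.82.
Rounding up gives n = 531.

531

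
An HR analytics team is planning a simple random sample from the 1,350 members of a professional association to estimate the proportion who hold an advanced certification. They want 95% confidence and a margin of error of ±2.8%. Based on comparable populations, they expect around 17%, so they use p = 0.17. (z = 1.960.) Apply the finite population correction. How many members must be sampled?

458

Unadjusted: n₀ = 1.960² × 0.17 × 0.83 / 0.028² ≈ 691.39, so n₀ = 692.
Finite population correction with N = 1,350: n = n₀ / (1 + (n₀−1)/N) = 692 / (1 + 691/1350) = 692 / 1.5119 ≈ 457.72.
Rounding up, n = 458.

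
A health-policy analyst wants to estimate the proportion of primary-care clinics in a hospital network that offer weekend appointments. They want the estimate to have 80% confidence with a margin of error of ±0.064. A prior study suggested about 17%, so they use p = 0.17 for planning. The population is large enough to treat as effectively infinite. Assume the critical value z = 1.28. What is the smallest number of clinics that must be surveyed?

57

With p = 0.17, p(1−p) = 0.1411.
n = z²·p(1−p)/E² = 1.28² × 0.1411 / 0.064² = 1.6384 × 0.1411 / 0.004096 ≈ 56.44.
Rounding up gives n = 57.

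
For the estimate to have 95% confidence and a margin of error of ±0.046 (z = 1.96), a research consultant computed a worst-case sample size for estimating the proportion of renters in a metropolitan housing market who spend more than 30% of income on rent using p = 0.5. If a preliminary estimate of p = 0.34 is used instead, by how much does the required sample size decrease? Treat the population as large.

46

Conservative (p = 0.5): n = 1.96² × 0.25 / 0.046² ≈ 453.88 → 454.
Using p = 0.34: p(1−p) = 0.2244, so n = 1.96² × 0.2244 / 0.046² ≈ 407.40 → 408.
Reduction: 454 − 408 = 46.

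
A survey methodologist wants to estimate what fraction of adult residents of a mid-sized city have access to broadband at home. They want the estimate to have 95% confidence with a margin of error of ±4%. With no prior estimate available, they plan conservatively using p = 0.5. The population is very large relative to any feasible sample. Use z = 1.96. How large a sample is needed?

With p = 0.5, p(1−p) = 0.25.
n = z²·p(1−p)/E² = 1.96² × 0.2500 / 0.040² = 3.8416 × 0.2500 / 0.001600 ≈ 600.25.
Rounding up gives n = 601.

601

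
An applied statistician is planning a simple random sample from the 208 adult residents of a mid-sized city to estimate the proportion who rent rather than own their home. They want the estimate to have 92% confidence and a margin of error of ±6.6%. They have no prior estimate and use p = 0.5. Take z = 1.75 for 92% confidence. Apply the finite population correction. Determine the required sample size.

96

Unadjusted: n₀ = 1.75² × 0.50 × 0.50 / 0.066² ≈ 175.76, so n₀ = 176.
Finite population correction with N = 208: n = n₀ / (1 + (n₀−1)/N) = 176 / (1 + 175/208) = 176 / 1.8413 ≈ 95.58.
Rounding up, n = 96.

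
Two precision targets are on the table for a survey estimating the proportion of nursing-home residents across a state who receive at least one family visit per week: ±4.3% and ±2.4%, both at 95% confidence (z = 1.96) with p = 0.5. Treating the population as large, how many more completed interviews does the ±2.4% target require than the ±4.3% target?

1148

At ±4.3%: n = 1.96² × 0.2500 / 0.043² ≈ 519.42 → 520.
At ±2.4%: n = 1.96² × 0.2500 / 0.024² ≈ 1667.36 → 1668.
Additional respondents: 1668 − 520 = 1148.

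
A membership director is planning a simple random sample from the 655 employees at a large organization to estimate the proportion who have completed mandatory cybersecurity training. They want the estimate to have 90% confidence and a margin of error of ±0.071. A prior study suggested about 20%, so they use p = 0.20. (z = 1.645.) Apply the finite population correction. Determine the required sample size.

77

Unadjusted: n₀ = 1.645² × 0.20 × 0.80 / 0.071² ≈ 85.89, so n₀ = 86.
Finite population correction with N = 655: n = n₀ / (1 + (n₀−1)/N) = 86 / (1 + 85/655) = 86 / 1.1298 ≈ 76.12.
Rounding up, n = 77.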